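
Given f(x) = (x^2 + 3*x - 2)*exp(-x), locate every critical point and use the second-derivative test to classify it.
f'(x) = (-x^2 - x + 5)*exp(-x)

Solve f'(x) = 0:
  f'(x) = (-x^2 - x + 5)·exp(-x) and exp(-x) > 0 for every x, so f'(x) = 0 ⇔ -x^2 - x + 5 = 0.
  x^2 + x - 5 = 0 has no rational roots; quadratic formula: x = (-1 ± √21)/2.
  ⇒ x = -sqrt(21)/2 - 1/2 ≈ -2.7913, -1/2 + sqrt(21)/2 ≈ 1.7913

f''(x) = (x^2 - x - 6)*exp(-x)
Second-derivative test at each critical point:
  f''(-2.7913) = 74.7052 > 0 → local minimum
  f''(1.7913) = -0.7641 < 0 → local maximum

Critical points: x = -sqrt(21)/2 - 1/2 ≈ -2.7913 (local minimum); x = -1/2 + sqrt(21)/2 ≈ 1.7913 (local maximum)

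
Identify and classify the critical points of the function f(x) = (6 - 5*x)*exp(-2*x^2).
f'(x) = (4*x*(5*x - 6) - 5)*exp(-2*x^2)

Solve f'(x) = 0:
  f'(x) = (20*x^2 - 24*x - 5)·exp(-2*x^2) and exp(-2*x^2) > 0 for every x, so f'(x) = 0 ⇔ 20*x^2 - 24*x - 5 = 0.
  20*x^2 - 24*x - 5 = 0 has no rational roots; quadratic formula: x = (24 ± √976)/40.
  ⇒ x = 3/5 - sqrt(61)/10 ≈ -0.1810, 3/5 + sqrt(61)/10 ≈ 1.3810

f''(x) = 4*(4*x^2*(6 - 5*x) + 15*x - 6)*exp(-2*x^2)
Second-derivative test at each critical point:
  f''(-0.1810) = -29.2591 < 0 → local maximum
  f''(1.3810) = 0.6889 > 0 → local minimum

Critical points: x = 3/5 - sqrt(61)/10 ≈ -0.1810 (local maximum); x = 3/5 + sqrt(61)/10 ≈ 1.3810 (local minimum)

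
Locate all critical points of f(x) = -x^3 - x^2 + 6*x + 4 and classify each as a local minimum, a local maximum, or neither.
f'(x) = -3*x^2 - 2*x + 6

Solve f'(x) = 0:
  3*x^2 + 2*x - 6 = 0 has no rational roots; quadratic formula: x = (-2 ± √76)/6.
  ⇒ x = -sqrt(19)/3 - 1/3 ≈ -1.7863, -1/3 + sqrt(19)/3 ≈ 1.1196

f''(x) = -6*x - 2
Second-derivative test at each critical point:
  f''(-1.7863) = 8.7178 > 0 → local minimum
  f''(1.1196) = -8.7178 < 0 → local maximum

Critical points: x = -sqrt(19)/3 - 1/3 ≈ -1.7863 (local minimum); x = -1/3 + sqrt(19)/3 ≈ 1.1196 (local maximum)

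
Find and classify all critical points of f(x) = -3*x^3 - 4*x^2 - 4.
f'(x) = x*(-9*x - 8)

Solve f'(x) = 0:
  Factor: -9*x^2 - 8*x = -x*(9*x + 8) = 0.
  ⇒ x = -8/9, 0

f''(x) = -18*x - 8
Second-derivative test at each critical point:
  f''(-8/9) = 8 > 0 → local minimum
  f''(0) = -8 < 0 → local maximum

Critical points: x = -8/9 (local minimum); x = 0 (local maximum)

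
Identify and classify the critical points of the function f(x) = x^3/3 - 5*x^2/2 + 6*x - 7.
f'(x) = x^2 - 5*x + 6

Solve f'(x) = 0:
  Factor: x^2 - 5*x + 6 = (x - 3)*(x - 2) = 0.
  ⇒ x = 2, 3

f''(x) = 2*x - 5
Second-derivative test at each critical point:
  f''(2) = -1 < 0 → local maximum
  f''(3) = 1 > 0 → local minimum

Critical points: x = 2 (local maximum); x = 3 (local minimum)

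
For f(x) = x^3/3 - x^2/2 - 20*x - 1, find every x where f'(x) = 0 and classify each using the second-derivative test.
f'(x) = x^2 - x - 20

Solve f'(x) = 0:
  Factor: x^2 - x - 20 = (x - 5)*(x + 4) = 0.
  ⇒ x = -4, 5

f''(x) = 2*x - 1
Second-derivative test at each critical point:
  f''(-4) = -9 < 0 → local maximum
  f''(5) = 9 > 0 → local minimum

Critical points: x = -4 (local maximum); x = 5 (local minimum)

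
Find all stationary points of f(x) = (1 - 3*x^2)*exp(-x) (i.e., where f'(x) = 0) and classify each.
f'(x) = (3*x^2 - 6*x - 1)*exp(-x)

Solve f'(x) = 0:
  f'(x) = (3*x^2 - 6*x - 1)·exp(-x) and exp(-x) > 0 for every x, so f'(x) = 0 ⇔ 3*x^2 - 6*x - 1 = 0.
  3*x^2 - 6*x - 1 = 0 has no rational roots; quadratic formula: x = (6 ± √48)/6.
  ⇒ x = 1 - 2*sqrt(3)/3 ≈ -0.1547, 1 + 2*sqrt(3)/3 ≈ 2.1547

f''(x) = (-3*x^2 + 12*x - 5)*exp(-x)
Second-derivative test at each critical point:
  f''(-0.1547) = -8.0873 < 0 → local maximum
  f''(2.1547) = 0.8032 > 0 → local minimum

Critical points: x = 1 - 2*sqrt(3)/3 ≈ -0.1547 (local maximum); x = 1 + 2*sqrt(3)/3 ≈ 2.1547 (local minimum)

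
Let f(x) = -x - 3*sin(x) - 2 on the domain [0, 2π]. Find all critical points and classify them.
f'(x) = -3*cos(x) - 1

Solve f'(x) = 0 on [0, 2π]:
  f'(x) = 0 ⇔ cos(x) = -1/3, i.e. x = ±arccos(-1/3) + 2nπ; keep the solutions lying in [0, 2π].
  ⇒ x = acos(-1/3) ≈ 1.9106, -acos(-1/3) + 2*pi ≈ 4.3726

f''(x) = 3*sin(x)
Second-derivative test at each critical point:
  f''(1.9106) = 2.8284 > 0 → local minimum
  f''(4.3726) = -2.8284 < 0 → local maximum

Critical points: x = acos(-1/3) ≈ 1.9106 (local minimum); x = -acos(-1/3) + 2*pi ≈ 4.3726 (local maximum)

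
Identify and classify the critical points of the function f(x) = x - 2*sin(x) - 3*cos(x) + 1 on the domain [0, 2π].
f'(x) = 3*sin(x) - 2*cos(x) + 1

Solve f'(x) = 0 on [0, 2π]:
  f'(x) = 0 ⇔ 3*sin(x) - 2*cos(x) = -1. Write the left side as R·cos(x + φ) with R = √((-2)² + (-3)²) = sqrt(13), cos φ = -2*sqrt(13)/13, sin φ = -3*sqrt(13)/13; then cos(x + φ) = -sqrt(13)/13. Solve for x and keep the solutions lying in [0, 2π].
  ⇒ x = atan((-3 + 4*sqrt(3))/(2 + 6*sqrt(3))) ≈ 0.3070, atan((-4*sqrt(3) - 3)/(2 - 6*sqrt(3))) + pi ≈ 4.0106

f''(x) = 2*sin(x) + 3*cos(x)
Second-derivative test at each critical point:
  f''(0.3070) = 3.4641 > 0 → local minimum
  f''(4.0106) = -3.4641 < 0 → local maximum

Critical points: x = atan((-3 + 4*sqrt(3))/(2 + 6*sqrt(3))) ≈ 0.3070 (local minimum); x = atan((-4*sqrt(3) - 3)/(2 - 6*sqrt(3))) + pi ≈ 4.0106 (local maximum)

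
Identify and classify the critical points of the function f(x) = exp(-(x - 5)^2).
f'(x) = 2*(5 - x)*exp(-(x - 5)^2)

Solve f'(x) = 0:
  f'(x) = (10 - 2*x)·exp(-(x - 5)^2) and exp(-(x - 5)^2) > 0 for every x, so f'(x) = 0 ⇔ 10 - 2*x = 0.
  Factor: 10 - 2*x = -2*(x - 5) = 0.
  ⇒ x = 5

f''(x) = 2*(2*(x - 5)^2 - 1)*exp(-(x - 5)^2)
Second-derivative test at each critical point:
  f''(5) = -2 < 0 → local maximum

Critical points: x = 5 (local maximum)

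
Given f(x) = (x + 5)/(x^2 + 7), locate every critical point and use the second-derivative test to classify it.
f'(x) = (x^2 - 2*x*(x + 5) + 7)/(x^2 + 7)^2

Solve f'(x) = 0:
  f'(x) = -(x^2 + 10*x - 7)/(x^2 + 7)^2; the denominator is positive wherever f is defined, so f'(x) = 0 ⇔ -x^2 - 10*x + 7 = 0.
  x^2 + 10*x - 7 = 0 has no rational roots; quadratic formula: x = (-10 ± √128)/2.
  ⇒ x = -4*sqrt(2) - 5 ≈ -10.6569, -5 + 4*sqrt(2) ≈ 0.6569

f''(x) = 2*(4*x^2*(x + 5) - (3*x + 5)*(x^2 + 7))/(x^2 + 7)^3
Second-derivative test at each critical point:
  f''(-10.6569) = 0.0008 > 0 → local minimum
  f''(0.6569) = -0.2049 < 0 → local maximum

Critical points: x = -4*sqrt(2) - 5 ≈ -10.6569 (local minimum); x = -5 + 4*sqrt(2) ≈ 0.6569 (local maximum)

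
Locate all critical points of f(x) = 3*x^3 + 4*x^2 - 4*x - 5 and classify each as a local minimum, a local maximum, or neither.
f'(x) = 9*x^2 + 8*x - 4

Solve f'(x) = 0:
  9*x^2 + 8*x - 4 = 0 has no rational roots; quadratic formula: x = (-8 ± √208)/18.
  ⇒ x = -2*sqrt(13)/9 - 4/9 ≈ -1.2457, -4/9 + 2*sqrt(13)/9 ≈ 0.3568

f''(x) = 18*x + 8
Second-derivative test at each critical point:
  f''(-1.2457) = -14.4222 < 0 → local maximum
  f''(0.3568) = 14.4222 > 0 → local minimum

Critical points: x = -2*sqrt(13)/9 - 4/9 ≈ -1.2457 (local maximum); x = -4/9 + 2*sqrt(13)/9 ≈ 0.3568 (local minimum)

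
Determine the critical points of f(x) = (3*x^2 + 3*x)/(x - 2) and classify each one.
f'(x) = 3*(x^2 - 4*x - 2)/(x^2 - 4*x + 4)

Solve f'(x) = 0:
  f'(x) = 3*(x^2 - 4*x - 2)/(x - 2)^2; the denominator is positive wherever f is defined, so f'(x) = 0 ⇔ 3*x^2 - 12*x - 6 = 0.
  Factor: 3*x^2 - 12*x - 6 = 3*(x^2 - 4*x - 2); x^2 - 4*x - 2 = 0 has no rational roots; quadratic formula: x = (4 ± √24)/2.
  ⇒ x = 2 - sqrt(6) ≈ -0.4495, 2 + sqrt(6) ≈ 4.4495

f''(x) = 36/(x^3 - 6*x^2 + 12*x - 8)
Second-derivative test at each critical point:
  f''(-0.4495) = -2.4495 < 0 → local maximum
  f''(4.4495) = 2.4495 > 0 → local minimum

Critical points: x = 2 - sqrt(6) ≈ -0.4495 (local maximum); x = 2 + sqrt(6) ≈ 4.4495 (local minimum)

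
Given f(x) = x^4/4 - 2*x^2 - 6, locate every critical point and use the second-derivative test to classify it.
f'(x) = x*(x^2 - 4)

Solve f'(x) = 0:
  Factor: x^3 - 4*x = x*(x - 2)*(x + 2) = 0.
  ⇒ x = -2, 0, 2

f''(x) = 3*x^2 - 4
Second-derivative test at each critical point:
  f''(-2) = 8 > 0 → local minimum
  f''(0) = -4 < 0 → local maximum
  f''(2) = 8 > 0 → local minimum

Critical points: x = -2 (local minimum); x = 0 (local maximum); x = 2 (local minimum)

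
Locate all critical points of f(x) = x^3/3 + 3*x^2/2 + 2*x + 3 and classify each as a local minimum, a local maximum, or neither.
f'(x) = x^2 + 3*x + 2

Solve f'(x) = 0:
  Factor: x^2 + 3*x + 2 = (x + 1)*(x + 2) = 0.
  ⇒ x = -2, -1

f''(x) = 2*x + 3
Second-derivative test at each critical point:
  f''(-2) = -1 < 0 → local maximum
  f''(-1) = 1 > 0 → local minimum

Critical points: x = -2 (local maximum); x = -1 (local minimum)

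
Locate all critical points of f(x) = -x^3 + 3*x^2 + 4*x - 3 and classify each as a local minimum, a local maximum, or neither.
f'(x) = -3*x^2 + 6*x + 4

Solve f'(x) = 0:
  3*x^2 - 6*x - 4 = 0 has no rational roots; quadratic formula: x = (6 ± √84)/6.
  ⇒ x = 1 - sqrt(21)/3 ≈ -0.5275, 1 + sqrt(21)/3 ≈ 2.5275

f''(x) = 6 - 6*x
Second-derivative test at each critical point:
  f''(-0.5275) = 9.1652 > 0 → local minimum
  f''(2.5275) = -9.1652 < 0 → local maximum

Critical points: x = 1 - sqrt(21)/3 ≈ -0.5275 (local minimum); x = 1 + sqrt(21)/3 ≈ 2.5275 (local maximum)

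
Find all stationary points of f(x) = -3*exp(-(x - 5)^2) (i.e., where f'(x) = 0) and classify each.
f'(x) = 6*(x - 5)*exp(-(x - 5)^2)

Solve f'(x) = 0:
  f'(x) = (6*x - 30)·exp(-(x - 5)^2) and exp(-(x - 5)^2) > 0 for every x, so f'(x) = 0 ⇔ 6*x - 30 = 0.
  Factor: 6*x - 30 = 6*(x - 5) = 0.
  ⇒ x = 5

f''(x) = 6*(1 - 2*(x - 5)^2)*exp(-(x - 5)^2)
Second-derivative test at each critical point:
  f''(5) = 6 > 0 → local minimum

Critical points: x = 5 (local minimum)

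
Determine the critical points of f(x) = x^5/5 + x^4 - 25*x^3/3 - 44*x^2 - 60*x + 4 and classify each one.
f'(x) = x^4 + 4*x^3 - 25*x^2 - 88*x - 60

Solve f'(x) = 0:
  Factor: x^4 + 4*x^3 - 25*x^2 - 88*x - 60 = (x - 5)*(x + 1)*(x + 2)*(x + 6) = 0.
  ⇒ x = -6, -2, -1, 5

f''(x) = 4*x^3 + 12*x^2 - 50*x - 88
Second-derivative test at each critical point:
  f''(-6) = -220 < 0 → local maximum
  f''(-2) = 28 > 0 → local minimum
  f''(-1) = -30 < 0 → local maximum
  f''(5) = 462 > 0 → local minimum

Critical points: x = -6 (local maximum); x = -2 (local minimum); x = -1 (local maximum); x = 5 (local minimum)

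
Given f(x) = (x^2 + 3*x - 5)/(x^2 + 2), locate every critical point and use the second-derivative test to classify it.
f'(x) = (-3*x^2 + 14*x + 6)/(x^4 + 4*x^2 + 4)

Solve f'(x) = 0:
  f'(x) = -(3*x^2 - 14*x - 6)/(x^2 + 2)^2; the denominator is positive wherever f is defined, so f'(x) = 0 ⇔ -3*x^2 + 14*x + 6 = 0.
  3*x^2 - 14*x - 6 = 0 has no rational roots; quadratic formula: x = (14 ± √268)/6.
  ⇒ x = 7/3 - sqrt(67)/3 ≈ -0.3951, 7/3 + sqrt(67)/3 ≈ 5.0618

f''(x) = 2*(3*x^3 - 21*x^2 - 18*x + 14)/(x^6 + 6*x^4 + 12*x^2 + 8)
Second-derivative test at each critical point:
  f''(-0.3951) = 3.5215 > 0 → local minimum
  f''(5.0618) = -0.0215 < 0 → local maximum

Critical points: x = 7/3 - sqrt(67)/3 ≈ -0.3951 (local minimum); x = 7/3 + sqrt(67)/3 ≈ 5.0618 (local maximum)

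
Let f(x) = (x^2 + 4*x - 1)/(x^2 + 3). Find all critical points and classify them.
f'(x) = 4*(-x^2 + 2*x + 3)/(x^4 + 6*x^2 + 9)

Solve f'(x) = 0:
  f'(x) = -4*(x - 3)*(x + 1)/(x^2 + 3)^2; the denominator is positive wherever f is defined, so f'(x) = 0 ⇔ -4*x^2 + 8*x + 12 = 0.
  Factor: -4*x^2 + 8*x + 12 = -4*(x - 3)*(x + 1) = 0.
  ⇒ x = -1, 3

f''(x) = 8*(x^3 - 3*x^2 - 9*x + 3)/(x^6 + 9*x^4 + 27*x^2 + 27)
Second-derivative test at each critical point:
  f''(-1) = 1 > 0 → local minimum
  f''(3) = -1/9 < 0 → local maximum

Critical points: x = -1 (local minimum); x = 3 (local maximum)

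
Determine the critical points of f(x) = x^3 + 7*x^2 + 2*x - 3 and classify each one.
f'(x) = 3*x^2 + 14*x + 2

Solve f'(x) = 0:
  3*x^2 + 14*x + 2 = 0 has no rational roots; quadratic formula: x = (-14 ± √172)/6.
  ⇒ x = -7/3 - sqrt(43)/3 ≈ -4.5191, -7/3 + sqrt(43)/3 ≈ -0.1475

f''(x) = 6*x + 14
Second-derivative test at each critical point:
  f''(-4.5191) = -13.1149 < 0 → local maximum
  f''(-0.1475) = 13.1149 > 0 → local minimum

Critical points: x = -7/3 - sqrt(43)/3 ≈ -4.5191 (local maximum); x = -7/3 + sqrt(43)/3 ≈ -0.1475 (local minimum)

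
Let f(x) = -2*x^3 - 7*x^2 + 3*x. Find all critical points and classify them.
f'(x) = -6*x^2 - 14*x + 3

Solve f'(x) = 0:
  6*x^2 + 14*x - 3 = 0 has no rational roots; quadratic formula: x = (-14 ± √268)/12.
  ⇒ x = -sqrt(67)/6 - 7/6 ≈ -2.5309, -7/6 + sqrt(67)/6 ≈ 0.1976

f''(x) = -12*x - 14
Second-derivative test at each critical point:
  f''(-2.5309) = 16.3707 > 0 → local minimum
  f''(0.1976) = -16.3707 < 0 → local maximum

Critical points: x = -sqrt(67)/6 - 7/6 ≈ -2.5309 (local minimum); x = -7/6 + sqrt(67)/6 ≈ 0.1976 (local maximum)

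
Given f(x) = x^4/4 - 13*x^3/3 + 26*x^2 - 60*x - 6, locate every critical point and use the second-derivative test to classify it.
f'(x) = x^3 - 13*x^2 + 52*x - 60

Solve f'(x) = 0:
  Factor: x^3 - 13*x^2 + 52*x - 60 = (x - 6)*(x - 5)*(x - 2) = 0.
  ⇒ x = 2, 5, 6

f''(x) = 3*x^2 - 26*x + 52
Second-derivative test at each critical point:
  f''(2) = 12 > 0 → local minimum
  f''(5) = -3 < 0 → local maximum
  f''(6) = 4 > 0 → local minimum

Critical points: x = 2 (local minimum); x = 5 (local maximum); x = 6 (local minimum)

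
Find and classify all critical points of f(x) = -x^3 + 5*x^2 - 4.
f'(x) = x*(10 - 3*x)

Solve f'(x) = 0:
  Factor: -3*x^2 + 10*x = -x*(3*x - 10) = 0.
  ⇒ x = 0, 10/3

f''(x) = 10 - 6*x
Second-derivative test at each critical point:
  f''(0) = 10 > 0 → local minimum
  f''(10/3) = -10 < 0 → local maximum

Critical points: x = 0 (local minimum); x = 10/3 (local maximum)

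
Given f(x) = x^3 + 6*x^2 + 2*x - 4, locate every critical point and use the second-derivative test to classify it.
f'(x) = 3*x^2 + 12*x + 2

Solve f'(x) = 0:
  3*x^2 + 12*x + 2 = 0 has no rational roots; quadratic formula: x = (-12 ± √120)/6.
  ⇒ x = -2 - sqrt(30)/3 ≈ -3.8257, -2 + sqrt(30)/3 ≈ -0.1743

f''(x) = 6*x + 12
Second-derivative test at each critical point:
  f''(-3.8257) = -10.9545 < 0 → local maximum
  f''(-0.1743) = 10.9545 > 0 → local minimum

Critical points: x = -2 - sqrt(30)/3 ≈ -3.8257 (local maximum); x = -2 + sqrt(30)/3 ≈ -0.1743 (local minimum)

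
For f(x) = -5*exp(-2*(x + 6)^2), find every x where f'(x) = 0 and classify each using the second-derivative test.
f'(x) = 20*(x + 6)*exp(-2*(x + 6)^2)

Solve f'(x) = 0:
  f'(x) = (20*x + 120)·exp(-2*(x + 6)^2) and exp(-2*(x + 6)^2) > 0 for every x, so f'(x) = 0 ⇔ 20*x + 120 = 0.
  Factor: 20*x + 120 = 20*(x + 6) = 0.
  ⇒ x = -6

f''(x) = 20*(1 - 4*(x + 6)^2)*exp(-2*(x + 6)^2)
Second-derivative test at each critical point:
  f''(-6) = 20 > 0 → local minimum

Critical points: x = -6 (local minimum)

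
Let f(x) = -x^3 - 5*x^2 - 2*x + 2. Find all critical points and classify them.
f'(x) = -3*x^2 - 10*x - 2

Solve f'(x) = 0:
  3*x^2 + 10*x + 2 = 0 has no rational roots; quadratic formula: x = (-10 ± √76)/6.
  ⇒ x = -5/3 - sqrt(19)/3 ≈ -3.1196, -5/3 + sqrt(19)/3 ≈ -0.2137

f''(x) = -6*x - 10
Second-derivative test at each critical point:
  f''(-3.1196) = 8.7178 > 0 → local minimum
  f''(-0.2137) = -8.7178 < 0 → local maximum

Critical points: x = -5/3 - sqrt(19)/3 ≈ -3.1196 (local minimum); x = -5/3 + sqrt(19)/3 ≈ -0.2137 (local maximum)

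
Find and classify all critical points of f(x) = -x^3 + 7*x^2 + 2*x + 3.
f'(x) = -3*x^2 + 14*x + 2

Solve f'(x) = 0:
  3*x^2 - 14*x - 2 = 0 has no rational roots; quadratic formula: x = (14 ± √220)/6.
  ⇒ x = 7/3 - sqrt(55)/3 ≈ -0.1387, 7/3 + sqrt(55)/3 ≈ 4.8054

f''(x) = 14 - 6*x
Second-derivative test at each critical point:
  f''(-0.1387) = 14.8324 > 0 → local minimum
  f''(4.8054) = -14.8324 < 0 → local maximum

Critical points: x = 7/3 - sqrt(55)/3 ≈ -0.1387 (local minimum); x = 7/3 + sqrt(55)/3 ≈ 4.8054 (local maximum)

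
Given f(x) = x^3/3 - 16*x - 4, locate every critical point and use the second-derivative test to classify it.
f'(x) = x^2 - 16

Solve f'(x) = 0:
  Factor: x^2 - 16 = (x - 4)*(x + 4) = 0.
  ⇒ x = -4, 4

f''(x) = 2*x
Second-derivative test at each critical point:
  f''(-4) = -8 < 0 → local maximum
  f''(4) = 8 > 0 → local minimum

Critical points: x = -4 (local maximum); x = 4 (local minimum)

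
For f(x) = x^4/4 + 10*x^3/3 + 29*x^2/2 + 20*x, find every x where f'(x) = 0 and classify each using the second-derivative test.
f'(x) = x^3 + 10*x^2 + 29*x + 20

Solve f'(x) = 0:
  Factor: x^3 + 10*x^2 + 29*x + 20 = (x + 1)*(x + 4)*(x + 5) = 0.
  ⇒ x = -5, -4, -1

f''(x) = 3*x^2 + 20*x + 29
Second-derivative test at each critical point:
  f''(-5) = 4 > 0 → local minimum
  f''(-4) = -3 < 0 → local maximum
  f''(-1) = 12 > 0 → local minimum

Critical points: x = -5 (local minimum); x = -4 (local maximum); x = -1 (local minimum)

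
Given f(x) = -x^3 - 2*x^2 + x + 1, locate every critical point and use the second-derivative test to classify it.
f'(x) = -3*x^2 - 4*x + 1

Solve f'(x) = 0:
  3*x^2 + 4*x - 1 = 0 has no rational roots; quadratic formula: x = (-4 ± √28)/6.
  ⇒ x = -sqrt(7)/3 - 2/3 ≈ -1.5486, -2/3 + sqrt(7)/3 ≈ 0.2153

f''(x) = -6*x - 4
Second-derivative test at each critical point:
  f''(-1.5486) = 5.2915 > 0 → local minimum
  f''(0.2153) = -5.2915 < 0 → local maximum

Critical points: x = -sqrt(7)/3 - 2/3 ≈ -1.5486 (local minimum); x = -2/3 + sqrt(7)/3 ≈ 0.2153 (local maximum)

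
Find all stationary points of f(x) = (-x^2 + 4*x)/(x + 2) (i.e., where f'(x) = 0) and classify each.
f'(x) = (-x^2 - 4*x + 8)/(x^2 + 4*x + 4)

Solve f'(x) = 0:
  f'(x) = -(x^2 + 4*x - 8)/(x + 2)^2; the denominator is positive wherever f is defined, so f'(x) = 0 ⇔ -x^2 - 4*x + 8 = 0.
  x^2 + 4*x - 8 = 0 has no rational roots; quadratic formula: x = (-4 ± √48)/2.
  ⇒ x = -2*sqrt(3) - 2 ≈ -5.4641, -2 + 2*sqrt(3) ≈ 1.4641

f''(x) = -24/(x^3 + 6*x^2 + 12*x + 8)
Second-derivative test at each critical point:
  f''(-5.4641) = 0.5774 > 0 → local minimum
  f''(1.4641) = -0.5774 < 0 → local maximum

Critical points: x = -2*sqrt(3) - 2 ≈ -5.4641 (local minimum); x = -2 + 2*sqrt(3) ≈ 1.4641 (local maximum)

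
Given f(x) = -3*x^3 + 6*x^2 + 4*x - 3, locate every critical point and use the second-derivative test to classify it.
f'(x) = -9*x^2 + 12*x + 4

Solve f'(x) = 0:
  9*x^2 - 12*x - 4 = 0 has no rational roots; quadratic formula: x = (12 ± √288)/18.
  ⇒ x = 2/3 - 2*sqrt(2)/3 ≈ -0.2761, 2/3 + 2*sqrt(2)/3 ≈ 1.6095

f''(x) = 12 - 18*x
Second-derivative test at each critical point:
  f''(-0.2761) = 16.9706 > 0 → local minimum
  f''(1.6095) = -16.9706 < 0 → local maximum

Critical points: x = 2/3 - 2*sqrt(2)/3 ≈ -0.2761 (local minimum); x = 2/3 + 2*sqrt(2)/3 ≈ 1.6095 (local maximum)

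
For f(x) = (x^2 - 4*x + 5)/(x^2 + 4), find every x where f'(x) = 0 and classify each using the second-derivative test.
f'(x) = 2*(2*x^2 - x - 8)/(x^4 + 8*x^2 + 16)

Solve f'(x) = 0:
  f'(x) = 2*(2*x^2 - x - 8)/(x^2 + 4)^2; the denominator is positive wherever f is defined, so f'(x) = 0 ⇔ 4*x^2 - 2*x - 16 = 0.
  Factor: 4*x^2 - 2*x - 16 = 2*(2*x^2 - x - 8); 2*x^2 - x - 8 = 0 has no rational roots; quadratic formula: x = (1 ± √65)/4.
  ⇒ x = 1/4 - sqrt(65)/4 ≈ -1.7656, 1/4 + sqrt(65)/4 ≈ 2.2656

f''(x) = 2*(-4*x^3 + 3*x^2 + 48*x - 4)/(x^6 + 12*x^4 + 48*x^2 + 64)
Second-derivative test at each critical point:
  f''(-1.7656) = -0.3183 < 0 → local maximum
  f''(2.2656) = 0.1933 > 0 → local minimum

Critical points: x = 1/4 - sqrt(65)/4 ≈ -1.7656 (local maximum); x = 1/4 + sqrt(65)/4 ≈ 2.2656 (local minimum)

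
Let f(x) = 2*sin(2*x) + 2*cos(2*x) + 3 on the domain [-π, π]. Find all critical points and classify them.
f'(x) = 4*sqrt(2)*cos(2*x + pi/4)

Solve f'(x) = 0 on [-π, π]:
  f'(x) = 0 ⇔ 2*cos(2*x) = 2*sin(2*x) ⇔ tan(2*x) = 1, i.e. 2*x = arctan(1) + nπ; keep the solutions lying in [-π, π].
  ⇒ x = -7*pi/8 ≈ -2.7489, -3*pi/8 ≈ -1.1781, pi/8 ≈ 0.3927, 5*pi/8 ≈ 1.9635

f''(x) = -8*sqrt(2)*sin(2*x + pi/4)
Second-derivative test at each critical point:
  f''(-2.7489) = -11.3137 < 0 → local maximum
  f''(-1.1781) = 11.3137 > 0 → local minimum
  f''(0.3927) = -11.3137 < 0 → local maximum
  f''(1.9635) = 11.3137 > 0 → local minimum

Critical points: x = -7*pi/8 ≈ -2.7489 (local maximum); x = -3*pi/8 ≈ -1.1781 (local minimum); x = pi/8 ≈ 0.3927 (local maximum); x = 5*pi/8 ≈ 1.9635 (local minimum)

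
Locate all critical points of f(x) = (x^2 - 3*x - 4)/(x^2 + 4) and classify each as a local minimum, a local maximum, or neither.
f'(x) = (3*x^2 + 16*x - 12)/(x^4 + 8*x^2 + 16)

Solve f'(x) = 0:
  f'(x) = (x + 6)*(3*x - 2)/(x^2 + 4)^2; the denominator is positive wherever f is defined, so f'(x) = 0 ⇔ 3*x^2 + 16*x - 12 = 0.
  Factor: 3*x^2 + 16*x - 12 = (x + 6)*(3*x - 2) = 0.
  ⇒ x = -6, 2/3

f''(x) = 2*(-3*x^3 - 24*x^2 + 36*x + 32)/(x^6 + 12*x^4 + 48*x^2 + 64)
Second-derivative test at each critical point:
  f''(-6) = -1/80 < 0 → local maximum
  f''(2/3) = 81/80 > 0 → local minimum

Critical points: x = -6 (local maximum); x = 2/3 (local minimum)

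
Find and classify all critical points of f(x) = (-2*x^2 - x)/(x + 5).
f'(x) = (-2*x^2 - 20*x - 5)/(x^2 + 10*x + 25)

Solve f'(x) = 0:
  f'(x) = -(2*x^2 + 20*x + 5)/(x + 5)^2; the denominator is positive wherever f is defined, so f'(x) = 0 ⇔ -2*x^2 - 20*x - 5 = 0.
  2*x^2 + 20*x + 5 = 0 has no rational roots; quadratic formula: x = (-20 ± √360)/4.
  ⇒ x = -5 - 3*sqrt(10)/2 ≈ -9.7434, -5 + 3*sqrt(10)/2 ≈ -0.2566

f''(x) = -90/(x^3 + 15*x^2 + 75*x + 125)
Second-derivative test at each critical point:
  f''(-9.7434) = 0.8433 > 0 → local minimum
  f''(-0.2566) = -0.8433 < 0 → local maximum

Critical points: x = -5 - 3*sqrt(10)/2 ≈ -9.7434 (local minimum); x = -5 + 3*sqrt(10)/2 ≈ -0.2566 (local maximum)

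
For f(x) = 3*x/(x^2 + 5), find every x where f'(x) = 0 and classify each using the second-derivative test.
f'(x) = 3*(5 - x^2)/(x^4 + 10*x^2 + 25)

Solve f'(x) = 0:
  f'(x) = -3*(x^2 - 5)/(x^2 + 5)^2; the denominator is positive wherever f is defined, so f'(x) = 0 ⇔ 15 - 3*x^2 = 0.
  Factor: 15 - 3*x^2 = -3*(x^2 - 5); x^2 - 5 = 0 has no rational roots; quadratic formula: x = (0 ± √20)/2.
  ⇒ x = -sqrt(5) ≈ -2.2361, sqrt(5) ≈ 2.2361

f''(x) = 6*x*(x^2 - 15)/(x^2 + 5)^3
Second-derivative test at each critical point:
  f''(-2.2361) = 0.1342 > 0 → local minimum
  f''(2.2361) = -0.1342 < 0 → local maximum

Critical points: x = -sqrt(5) ≈ -2.2361 (local minimum); x = sqrt(5) ≈ 2.2361 (local maximum)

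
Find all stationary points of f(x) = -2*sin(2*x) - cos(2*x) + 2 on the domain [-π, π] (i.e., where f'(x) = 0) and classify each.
f'(x) = 2*sin(2*x) - 4*cos(2*x)

Solve f'(x) = 0 on [-π, π]:
  f'(x) = 0 ⇔ -2*cos(2*x) = -sin(2*x) ⇔ tan(2*x) = 2, i.e. 2*x = arctan(2) + nπ; keep the solutions lying in [-π, π].
  ⇒ x = -pi + atan(2)/2 ≈ -2.5880, -pi/2 + atan(2)/2 ≈ -1.0172, atan(2)/2 ≈ 0.5536, atan(2)/2 + pi/2 ≈ 2.1244

f''(x) = 8*sin(2*x) + 4*cos(2*x)
Second-derivative test at each critical point:
  f''(-2.5880) = 8.9443 > 0 → local minimum
  f''(-1.0172) = -8.9443 < 0 → local maximum
  f''(0.5536) = 8.9443 > 0 → local minimum
  f''(2.1244) = -8.9443 < 0 → local maximum

Critical points: x = -pi + atan(2)/2 ≈ -2.5880 (local minimum); x = -pi/2 + atan(2)/2 ≈ -1.0172 (local maximum); x = atan(2)/2 ≈ 0.5536 (local minimum); x = atan(2)/2 + pi/2 ≈ 2.1244 (local maximum)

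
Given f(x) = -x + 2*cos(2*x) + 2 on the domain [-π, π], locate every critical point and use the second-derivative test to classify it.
f'(x) = -4*sin(2*x) - 1

Solve f'(x) = 0 on [-π, π]:
  f'(x) = 0 ⇔ sin(2*x) = -1/4, i.e. 2*x = arcsin(-1/4) + 2nπ or 2*x = π − arcsin(-1/4) + 2nπ; keep the solutions lying in [-π, π].
  ⇒ x = -pi/2 + asin(1/4)/2 ≈ -1.4445, -asin(1/4)/2 ≈ -0.1263, asin(1/4)/2 + pi/2 ≈ 1.6971, pi - asin(1/4)/2 ≈ 3.0153

f''(x) = -8*cos(2*x)
Second-derivative test at each critical point:
  f''(-1.4445) = 7.7460 > 0 → local minimum
  f''(-0.1263) = -7.7460 < 0 → local maximum
  f''(1.6971) = 7.7460 > 0 → local minimum
  f''(3.0153) = -7.7460 < 0 → local maximum

Critical points: x = -pi/2 + asin(1/4)/2 ≈ -1.4445 (local minimum); x = -asin(1/4)/2 ≈ -0.1263 (local maximum); x = asin(1/4)/2 + pi/2 ≈ 1.6971 (local minimum); x = pi - asin(1/4)/2 ≈ 3.0153 (local maximum)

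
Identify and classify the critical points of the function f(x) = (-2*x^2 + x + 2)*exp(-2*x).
f'(x) = (4*x^2 - 6*x - 3)*exp(-2*x)

Solve f'(x) = 0:
  f'(x) = (4*x^2 - 6*x - 3)·exp(-2*x) and exp(-2*x) > 0 for every x, so f'(x) = 0 ⇔ 4*x^2 - 6*x - 3 = 0.
  4*x^2 - 6*x - 3 = 0 has no rational roots; quadratic formula: x = (6 ± √84)/8.
  ⇒ x = 3/4 - sqrt(21)/4 ≈ -0.3956, 3/4 + sqrt(21)/4 ≈ 1.8956

f''(x) = 4*x*(5 - 2*x)*exp(-2*x)
Second-derivative test at each critical point:
  f''(-0.3956) = -20.2205 < 0 → local maximum
  f''(1.8956) = 0.2068 > 0 → local minimum

Critical points: x = 3/4 - sqrt(21)/4 ≈ -0.3956 (local maximum); x = 3/4 + sqrt(21)/4 ≈ 1.8956 (local minimum)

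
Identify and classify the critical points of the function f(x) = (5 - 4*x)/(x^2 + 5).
f'(x) = 2*(2*x^2 - 5*x - 10)/(x^4 + 10*x^2 + 25)

Solve f'(x) = 0:
  f'(x) = 2*(2*x^2 - 5*x - 10)/(x^2 + 5)^2; the denominator is positive wherever f is defined, so f'(x) = 0 ⇔ 4*x^2 - 10*x - 20 = 0.
  Factor: 4*x^2 - 10*x - 20 = 2*(2*x^2 - 5*x - 10); 2*x^2 - 5*x - 10 = 0 has no rational roots; quadratic formula: x = (5 ± √105)/4.
  ⇒ x = 5/4 - sqrt(105)/4 ≈ -1.3117, 5/4 + sqrt(105)/4 ≈ 3.8117

f''(x) = 2*(4*x^2*(5 - 4*x) + (12*x - 5)*(x^2 + 5))/(x^2 + 5)^3
Second-derivative test at each critical point:
  f''(-1.3117) = -0.4537 < 0 → local maximum
  f''(3.8117) = 0.0537 > 0 → local minimum

Critical points: x = 5/4 - sqrt(105)/4 ≈ -1.3117 (local maximum); x = 5/4 + sqrt(105)/4 ≈ 3.8117 (local minimum)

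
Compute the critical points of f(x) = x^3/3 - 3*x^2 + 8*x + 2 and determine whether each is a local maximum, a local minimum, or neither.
f'(x) = x^2 - 6*x + 8

Solve f'(x) = 0:
  Factor: x^2 - 6*x + 8 = (x - 4)*(x - 2) = 0.
  ⇒ x = 2, 4

f''(x) = 2*x - 6
Second-derivative test at each critical point:
  f''(2) = -2 < 0 → local maximum
  f''(4) = 2 > 0 → local minimum

Critical points: x = 2 (local maximum); x = 4 (local minimum)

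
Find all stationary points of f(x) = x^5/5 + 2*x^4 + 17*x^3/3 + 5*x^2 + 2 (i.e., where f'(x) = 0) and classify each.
f'(x) = x*(x^3 + 8*x^2 + 17*x + 10)

Solve f'(x) = 0:
  Factor: x^4 + 8*x^3 + 17*x^2 + 10*x = x*(x + 1)*(x + 2)*(x + 5) = 0.
  ⇒ x = -5, -2, -1, 0

f''(x) = 4*x^3 + 24*x^2 + 34*x + 10
Second-derivative test at each critical point:
  f''(-5) = -60 < 0 → local maximum
  f''(-2) = 6 > 0 → local minimum
  f''(-1) = -4 < 0 → local maximum
  f''(0) = 10 > 0 → local minimum

Critical points: x = -5 (local maximum); x = -2 (local minimum); x = -1 (local maximum); x = 0 (local minimum)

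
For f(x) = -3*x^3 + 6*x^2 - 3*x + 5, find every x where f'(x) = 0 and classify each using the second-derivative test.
f'(x) = -9*x^2 + 12*x - 3

Solve f'(x) = 0:
  Factor: -9*x^2 + 12*x - 3 = -3*(x - 1)*(3*x - 1) = 0.
  ⇒ x = 1/3, 1

f''(x) = 12 - 18*x
Second-derivative test at each critical point:
  f''(1/3) = 6 > 0 → local minimum
  f''(1) = -6 < 0 → local maximum

Critical points: x = 1/3 (local minimum); x = 1 (local maximum)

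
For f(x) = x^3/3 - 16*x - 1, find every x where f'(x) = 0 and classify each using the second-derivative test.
f'(x) = x^2 - 16

Solve f'(x) = 0:
  Factor: x^2 - 16 = (x - 4)*(x + 4) = 0.
  ⇒ x = -4, 4

f''(x) = 2*x
Second-derivative test at each critical point:
  f''(-4) = -8 < 0 → local maximum
  f''(4) = 8 > 0 → local minimum

Critical points: x = -4 (local maximum); x = 4 (local minimum)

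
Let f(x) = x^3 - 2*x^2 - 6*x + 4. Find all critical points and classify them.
f'(x) = 3*x^2 - 4*x - 6

Solve f'(x) = 0:
  3*x^2 - 4*x - 6 = 0 has no rational roots; quadratic formula: x = (4 ± √88)/6.
  ⇒ x = 2/3 - sqrt(22)/3 ≈ -0.8968, 2/3 + sqrt(22)/3 ≈ 2.2301

f''(x) = 6*x - 4
Second-derivative test at each critical point:
  f''(-0.8968) = -9.3808 < 0 → local maximum
  f''(2.2301) = 9.3808 > 0 → local minimum

Critical points: x = 2/3 - sqrt(22)/3 ≈ -0.8968 (local maximum); x = 2/3 + sqrt(22)/3 ≈ 2.2301 (local minimum)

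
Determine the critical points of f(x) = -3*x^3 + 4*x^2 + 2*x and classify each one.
f'(x) = -9*x^2 + 8*x + 2

Solve f'(x) = 0:
  9*x^2 - 8*x - 2 = 0 has no rational roots; quadratic formula: x = (8 ± √136)/18.
  ⇒ x = 4/9 - sqrt(34)/9 ≈ -0.2034, 4/9 + sqrt(34)/9 ≈ 1.0923

f''(x) = 8 - 18*x
Second-derivative test at each critical point:
  f''(-0.2034) = 11.6619 > 0 → local minimum
  f''(1.0923) = -11.6619 < 0 → local maximum

Critical points: x = 4/9 - sqrt(34)/9 ≈ -0.2034 (local minimum); x = 4/9 + sqrt(34)/9 ≈ 1.0923 (local maximum)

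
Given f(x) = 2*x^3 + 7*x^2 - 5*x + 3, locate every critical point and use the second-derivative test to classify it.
f'(x) = 6*x^2 + 14*x - 5

Solve f'(x) = 0:
  6*x^2 + 14*x - 5 = 0 has no rational roots; quadratic formula: x = (-14 ± √316)/12.
  ⇒ x = -sqrt(79)/6 - 7/6 ≈ -2.6480, -7/6 + sqrt(79)/6 ≈ 0.3147

f''(x) = 12*x + 14
Second-derivative test at each critical point:
  f''(-2.6480) = -17.7764 < 0 → local maximum
  f''(0.3147) = 17.7764 > 0 → local minimum

Critical points: x = -sqrt(79)/6 - 7/6 ≈ -2.6480 (local maximum); x = -7/6 + sqrt(79)/6 ≈ 0.3147 (local minimum)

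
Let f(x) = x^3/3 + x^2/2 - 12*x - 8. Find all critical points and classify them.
f'(x) = x^2 + x - 12

Solve f'(x) = 0:
  Factor: x^2 + x - 12 = (x - 3)*(x + 4) = 0.
  ⇒ x = -4, 3

f''(x) = 2*x + 1
Second-derivative test at each critical point:
  f''(-4) = -7 < 0 → local maximum
  f''(3) = 7 > 0 → local minimum

Critical points: x = -4 (local maximum); x = 3 (local minimum)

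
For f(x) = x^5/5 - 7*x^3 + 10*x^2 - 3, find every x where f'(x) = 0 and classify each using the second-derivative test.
f'(x) = x*(x^3 - 21*x + 20)

Solve f'(x) = 0:
  Factor: x^4 - 21*x^2 + 20*x = x*(x - 4)*(x - 1)*(x + 5) = 0.
  ⇒ x = -5, 0, 1, 4

f''(x) = 4*x^3 - 42*x + 20
Second-derivative test at each critical point:
  f''(-5) = -270 < 0 → local maximum
  f''(0) = 20 > 0 → local minimum
  f''(1) = -18 < 0 → local maximum
  f''(4) = 108 > 0 → local minimum

Critical points: x = -5 (local maximum); x = 0 (local minimum); x = 1 (local maximum); x = 4 (local minimum)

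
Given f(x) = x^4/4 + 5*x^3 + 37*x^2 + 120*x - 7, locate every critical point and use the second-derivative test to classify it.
f'(x) = x^3 + 15*x^2 + 74*x + 120

Solve f'(x) = 0:
  Factor: x^3 + 15*x^2 + 74*x + 120 = (x + 4)*(x + 5)*(x + 6) = 0.
  ⇒ x = -6, -5, -4

f''(x) = 3*x^2 + 30*x + 74
Second-derivative test at each critical point:
  f''(-6) = 2 > 0 → local minimum
  f''(-5) = -1 < 0 → local maximum
  f''(-4) = 2 > 0 → local minimum

Critical points: x = -6 (local minimum); x = -5 (local maximum); x = -4 (local minimum)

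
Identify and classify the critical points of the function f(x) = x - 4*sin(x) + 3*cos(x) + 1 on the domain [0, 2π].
f'(x) = -3*sin(x) - 4*cos(x) + 1

Solve f'(x) = 0 on [0, 2π]:
  f'(x) = 0 ⇔ -3*sin(x) - 4*cos(x) = -1. Write the left side as R·cos(x + φ) with R = √((-4)² + 3²) = 5, cos φ = -4/5, sin φ = 3/5; then cos(x + φ) = -1/5. Solve for x and keep the solutions lying in [0, 2π].
  ⇒ x = atan((3 + 8*sqrt(6))/(4 - 6*sqrt(6))) + pi ≈ 2.0129, atan((3 - 8*sqrt(6))/(4 + 6*sqrt(6))) + 2*pi ≈ 5.5572

f''(x) = 4*sin(x) - 3*cos(x)
Second-derivative test at each critical point:
  f''(2.0129) = 4.8990 > 0 → local minimum
  f''(5.5572) = -4.8990 < 0 → local maximum

Critical points: x = atan((3 + 8*sqrt(6))/(4 - 6*sqrt(6))) + pi ≈ 2.0129 (local minimum); x = atan((3 - 8*sqrt(6))/(4 + 6*sqrt(6))) + 2*pi ≈ 5.5572 (local maximum)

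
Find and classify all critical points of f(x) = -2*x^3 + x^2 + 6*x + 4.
f'(x) = -6*x^2 + 2*x + 6

Solve f'(x) = 0:
  Factor: -6*x^2 + 2*x + 6 = -2*(3*x^2 - x - 3); 3*x^2 - x - 3 = 0 has no rational roots; quadratic formula: x = (1 ± √37)/6.
  ⇒ x = 1/6 - sqrt(37)/6 ≈ -0.8471, 1/6 + sqrt(37)/6 ≈ 1.1805

f''(x) = 2 - 12*x
Second-derivative test at each critical point:
  f''(-0.8471) = 12.1655 > 0 → local minimum
  f''(1.1805) = -12.1655 < 0 → local maximum

Critical points: x = 1/6 - sqrt(37)/6 ≈ -0.8471 (local minimum); x = 1/6 + sqrt(37)/6 ≈ 1.1805 (local maximum)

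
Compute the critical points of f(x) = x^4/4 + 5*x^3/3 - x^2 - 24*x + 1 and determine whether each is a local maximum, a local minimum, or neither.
f'(x) = x^3 + 5*x^2 - 2*x - 24

Solve f'(x) = 0:
  Factor: x^3 + 5*x^2 - 2*x - 24 = (x - 2)*(x + 3)*(x + 4) = 0.
  ⇒ x = -4, -3, 2

f''(x) = 3*x^2 + 10*x - 2
Second-derivative test at each critical point:
  f''(-4) = 6 > 0 → local minimum
  f''(-3) = -5 < 0 → local maximum
  f''(2) = 30 > 0 → local minimum

Critical points: x = -4 (local minimum); x = -3 (local maximum); x = 2 (local minimum)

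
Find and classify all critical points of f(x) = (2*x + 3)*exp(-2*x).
f'(x) = 4*(-x - 1)*exp(-2*x)

Solve f'(x) = 0:
  f'(x) = (-4*x - 4)·exp(-2*x) and exp(-2*x) > 0 for every x, so f'(x) = 0 ⇔ -4*x - 4 = 0.
  Factor: -4*x - 4 = -4*(x + 1) = 0.
  ⇒ x = -1

f''(x) = 4*(2*x + 1)*exp(-2*x)
Second-derivative test at each critical point:
  f''(-1) = -29.5562 < 0 → local maximum

Critical points: x = -1 (local maximum)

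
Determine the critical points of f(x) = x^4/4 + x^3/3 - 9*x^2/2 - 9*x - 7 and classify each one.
f'(x) = x^3 + x^2 - 9*x - 9

Solve f'(x) = 0:
  Factor: x^3 + x^2 - 9*x - 9 = (x - 3)*(x + 1)*(x + 3) = 0.
  ⇒ x = -3, -1, 3

f''(x) = 3*x^2 + 2*x - 9
Second-derivative test at each critical point:
  f''(-3) = 12 > 0 → local minimum
  f''(-1) = -8 < 0 → local maximum
  f''(3) = 24 > 0 → local minimum

Critical points: x = -3 (local minimum); x = -1 (local maximum); x = 3 (local minimum)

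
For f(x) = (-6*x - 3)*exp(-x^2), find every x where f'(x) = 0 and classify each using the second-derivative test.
f'(x) = 6*(x*(2*x + 1) - 1)*exp(-x^2)

Solve f'(x) = 0:
  f'(x) = (12*x^2 + 6*x - 6)·exp(-x^2) and exp(-x^2) > 0 for every x, so f'(x) = 0 ⇔ 12*x^2 + 6*x - 6 = 0.
  Factor: 12*x^2 + 6*x - 6 = 6*(x + 1)*(2*x - 1) = 0.
  ⇒ x = -1, 1/2

f''(x) = 6*(-4*x^3 - 2*x^2 + 6*x + 1)*exp(-x^2)
Second-derivative test at each critical point:
  f''(-1) = -6.6218 < 0 → local maximum
  f''(1/2) = 14.0184 > 0 → local minimum

Critical points: x = -1 (local maximum); x = 1/2 (local minimum)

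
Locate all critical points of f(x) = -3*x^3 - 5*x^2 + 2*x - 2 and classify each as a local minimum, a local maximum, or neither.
f'(x) = -9*x^2 - 10*x + 2

Solve f'(x) = 0:
  9*x^2 + 10*x - 2 = 0 has no rational roots; quadratic formula: x = (-10 ± √172)/18.
  ⇒ x = -sqrt(43)/9 - 5/9 ≈ -1.2842, -5/9 + sqrt(43)/9 ≈ 0.1730

f''(x) = -18*x - 10
Second-derivative test at each critical point:
  f''(-1.2842) = 13.1149 > 0 → local minimum
  f''(0.1730) = -13.1149 < 0 → local maximum

Critical points: x = -sqrt(43)/9 - 5/9 ≈ -1.2842 (local minimum); x = -5/9 + sqrt(43)/9 ≈ 0.1730 (local maximum)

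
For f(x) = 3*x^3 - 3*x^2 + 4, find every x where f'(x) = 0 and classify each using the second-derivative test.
f'(x) = 3*x*(3*x - 2)

Solve f'(x) = 0:
  Factor: 9*x^2 - 6*x = 3*x*(3*x - 2) = 0.
  ⇒ x = 0, 2/3

f''(x) = 18*x - 6
Second-derivative test at each critical point:
  f''(0) = -6 < 0 → local maximum
  f''(2/3) = 6 > 0 → local minimum

Critical points: x = 0 (local maximum); x = 2/3 (local minimum)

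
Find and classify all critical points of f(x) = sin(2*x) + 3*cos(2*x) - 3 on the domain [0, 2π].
f'(x) = -6*sin(2*x) + 2*cos(2*x)

Solve f'(x) = 0 on [0, 2π]:
  f'(x) = 0 ⇔ cos(2*x) = 3*sin(2*x) ⇔ tan(2*x) = 1/3, i.e. 2*x = arctan(1/3) + nπ; keep the solutions lying in [0, 2π].
  ⇒ x = atan(1/3)/2 ≈ 0.1609, atan(1/3)/2 + pi/2 ≈ 1.7317, atan(1/3)/2 + pi ≈ 3.3025, atan(1/3)/2 + 3*pi/2 ≈ 4.8733

f''(x) = -4*sin(2*x) - 12*cos(2*x)
Second-derivative test at each critical point:
  f''(0.1609) = -12.6491 < 0 → local maximum
  f''(1.7317) = 12.6491 > 0 → local minimum
  f''(3.3025) = -12.6491 < 0 → local maximum
  f''(4.8733) = 12.6491 > 0 → local minimum

Critical points: x = atan(1/3)/2 ≈ 0.1609 (local maximum); x = atan(1/3)/2 + pi/2 ≈ 1.7317 (local minimum); x = atan(1/3)/2 + pi ≈ 3.3025 (local maximum); x = atan(1/3)/2 + 3*pi/2 ≈ 4.8733 (local minimum)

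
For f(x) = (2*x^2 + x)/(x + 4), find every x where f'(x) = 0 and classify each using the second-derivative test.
f'(x) = 2*(x^2 + 8*x + 2)/(x^2 + 8*x + 16)

Solve f'(x) = 0:
  f'(x) = 2*(x^2 + 8*x + 2)/(x + 4)^2; the denominator is positive wherever f is defined, so f'(x) = 0 ⇔ 2*x^2 + 16*x + 4 = 0.
  Factor: 2*x^2 + 16*x + 4 = 2*(x^2 + 8*x + 2); x^2 + 8*x + 2 = 0 has no rational roots; quadratic formula: x = (-8 ± √56)/2.
  ⇒ x = -4 - sqrt(14) ≈ -7.7417, -4 + sqrt(14) ≈ -0.2583

f''(x) = 56/(x^3 + 12*x^2 + 48*x + 64)
Second-derivative test at each critical point:
  f''(-7.7417) = -1.0690 < 0 → local maximum
  f''(-0.2583) = 1.0690 > 0 → local minimum

Critical points: x = -4 - sqrt(14) ≈ -7.7417 (local maximum); x = -4 + sqrt(14) ≈ -0.2583 (local minimum)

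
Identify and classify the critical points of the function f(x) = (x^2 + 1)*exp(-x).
f'(x) = (-x^2 + 2*x - 1)*exp(-x)

Solve f'(x) = 0:
  f'(x) = (-x^2 + 2*x - 1)·exp(-x) and exp(-x) > 0 for every x, so f'(x) = 0 ⇔ -x^2 + 2*x - 1 = 0.
  Factor: -x^2 + 2*x - 1 = -(x - 1)^2 = 0.
  ⇒ x = 1

f''(x) = (x^2 - 4*x + 3)*exp(-x)
Second-derivative test at each critical point:
  f''(1) = 0, so the second-derivative test is inconclusive; use the first-derivative test: f'(3/4) = -0.0295, f'(5/4) = -0.0179 — f' is negative on both sides (no sign change) → neither a local maximum nor a local minimum

Critical points: x = 1 (neither)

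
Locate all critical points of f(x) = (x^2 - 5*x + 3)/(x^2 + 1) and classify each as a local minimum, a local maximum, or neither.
f'(x) = (5*x^2 - 4*x - 5)/(x^4 + 2*x^2 + 1)

Solve f'(x) = 0:
  f'(x) = (5*x^2 - 4*x - 5)/(x^2 + 1)^2; the denominator is positive wherever f is defined, so f'(x) = 0 ⇔ 5*x^2 - 4*x - 5 = 0.
  5*x^2 - 4*x - 5 = 0 has no rational roots; quadratic formula: x = (4 ± √116)/10.
  ⇒ x = 2/5 - sqrt(29)/5 ≈ -0.6770, 2/5 + sqrt(29)/5 ≈ 1.4770

f''(x) = 2*(-5*x^3 + 6*x^2 + 15*x - 2)/(x^6 + 3*x^4 + 3*x^2 + 1)
Second-derivative test at each critical point:
  f''(-0.6770) = -5.0640 < 0 → local maximum
  f''(1.4770) = 1.0640 > 0 → local minimum

Critical points: x = 2/5 - sqrt(29)/5 ≈ -0.6770 (local maximum); x = 2/5 + sqrt(29)/5 ≈ 1.4770 (local minimum)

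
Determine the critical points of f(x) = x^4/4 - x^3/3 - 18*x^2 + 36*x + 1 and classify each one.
f'(x) = x^3 - x^2 - 36*x + 36

Solve f'(x) = 0:
  Factor: x^3 - x^2 - 36*x + 36 = (x - 6)*(x - 1)*(x + 6) = 0.
  ⇒ x = -6, 1, 6

f''(x) = 3*x^2 - 2*x - 36
Second-derivative test at each critical point:
  f''(-6) = 84 > 0 → local minimum
  f''(1) = -35 < 0 → local maximum
  f''(6) = 60 > 0 → local minimum

Critical points: x = -6 (local minimum); x = 1 (local maximum); x = 6 (local minimum)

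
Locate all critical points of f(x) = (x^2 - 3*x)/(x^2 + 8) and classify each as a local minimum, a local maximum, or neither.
f'(x) = (3*x^2 + 16*x - 24)/(x^4 + 16*x^2 + 64)

Solve f'(x) = 0:
  f'(x) = (3*x^2 + 16*x - 24)/(x^2 + 8)^2; the denominator is positive wherever f is defined, so f'(x) = 0 ⇔ 3*x^2 + 16*x - 24 = 0.
  3*x^2 + 16*x - 24 = 0 has no rational roots; quadratic formula: x = (-16 ± √544)/6.
  ⇒ x = -2*sqrt(34)/3 - 8/3 ≈ -6.5540, -8/3 + 2*sqrt(34)/3 ≈ 1.2206

f''(x) = 2*(-3*x^3 - 24*x^2 + 72*x + 64)/(x^6 + 24*x^4 + 192*x^2 + 512)
Second-derivative test at each critical point:
  f''(-6.5540) = -0.0090 < 0 → local maximum
  f''(1.2206) = 0.2590 > 0 → local minimum

Critical points: x = -2*sqrt(34)/3 - 8/3 ≈ -6.5540 (local maximum); x = -8/3 + 2*sqrt(34)/3 ≈ 1.2206 (local minimum)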